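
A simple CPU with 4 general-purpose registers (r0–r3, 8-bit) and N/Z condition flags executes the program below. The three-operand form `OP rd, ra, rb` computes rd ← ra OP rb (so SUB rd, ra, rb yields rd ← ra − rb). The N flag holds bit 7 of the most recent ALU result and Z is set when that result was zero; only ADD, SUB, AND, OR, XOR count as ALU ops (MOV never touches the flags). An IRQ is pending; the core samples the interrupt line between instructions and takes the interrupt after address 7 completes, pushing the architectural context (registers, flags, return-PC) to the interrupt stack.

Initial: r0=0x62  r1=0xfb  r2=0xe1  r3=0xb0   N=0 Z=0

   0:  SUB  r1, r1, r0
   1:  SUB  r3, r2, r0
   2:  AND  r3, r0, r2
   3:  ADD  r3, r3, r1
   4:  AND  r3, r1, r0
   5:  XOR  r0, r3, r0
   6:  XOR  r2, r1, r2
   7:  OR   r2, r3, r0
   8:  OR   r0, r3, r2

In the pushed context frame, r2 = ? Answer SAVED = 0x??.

after  0: r0=0x62 r1=0x99 r2=0xe1 r3=0xb0  N=1 Z=0
after  1: r0=0x62 r1=0x99 r2=0xe1 r3=0x7f  N=0 Z=0
after  2: r0=0x62 r1=0x99 r2=0xe1 r3=0x60  N=0 Z=0
after  3: r0=0x62 r1=0x99 r2=0xe1 r3=0xf9  N=1 Z=0
after  4: r0=0x62 r1=0x99 r2=0xe1 r3=0x00  N=0 Z=1
after  5: r0=0x62 r1=0x99 r2=0xe1 r3=0x00  N=0 Z=0
after  6: r0=0x62 r1=0x99 r2=0x78 r3=0x00  N=0 Z=0
after  7: r0=0x62 r1=0x99 r2=0x62 r3=0x00  N=0 Z=0
-- IRQ taken; context saved, return-PC = 8 --

SAVED = 0x62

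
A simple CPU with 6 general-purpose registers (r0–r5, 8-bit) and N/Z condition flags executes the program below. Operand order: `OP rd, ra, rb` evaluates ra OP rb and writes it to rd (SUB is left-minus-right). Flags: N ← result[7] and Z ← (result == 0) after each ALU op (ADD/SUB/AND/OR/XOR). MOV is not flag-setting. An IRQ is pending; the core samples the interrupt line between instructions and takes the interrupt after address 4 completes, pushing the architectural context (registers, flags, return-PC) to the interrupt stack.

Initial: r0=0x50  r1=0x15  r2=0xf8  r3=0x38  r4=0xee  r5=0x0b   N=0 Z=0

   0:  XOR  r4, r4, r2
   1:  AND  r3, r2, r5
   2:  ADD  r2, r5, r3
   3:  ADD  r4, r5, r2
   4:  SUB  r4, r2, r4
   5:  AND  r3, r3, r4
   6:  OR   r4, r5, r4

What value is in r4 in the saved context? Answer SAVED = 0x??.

SAVED = 0xf5

after  0: r0=0x50 r1=0x15 r2=0xf8 r3=0x38 r4=0x16 r5=0x0b  N=0 Z=0
after  1: r0=0x50 r1=0x15 r2=0xf8 r3=0x08 r4=0x16 r5=0x0b  N=0 Z=0
after  2: r0=0x50 r1=0x15 r2=0x13 r3=0x08 r4=0x16 r5=0x0b  N=0 Z=0
after  3: r0=0x50 r1=0x15 r2=0x13 r3=0x08 r4=0x1e r5=0x0b  N=0 Z=0
after  4: r0=0x50 r1=0x15 r2=0x13 r3=0x08 r4=0xf5 r5=0x0b  N=1 Z=0
-- IRQ taken; context saved, return-PC = 5 --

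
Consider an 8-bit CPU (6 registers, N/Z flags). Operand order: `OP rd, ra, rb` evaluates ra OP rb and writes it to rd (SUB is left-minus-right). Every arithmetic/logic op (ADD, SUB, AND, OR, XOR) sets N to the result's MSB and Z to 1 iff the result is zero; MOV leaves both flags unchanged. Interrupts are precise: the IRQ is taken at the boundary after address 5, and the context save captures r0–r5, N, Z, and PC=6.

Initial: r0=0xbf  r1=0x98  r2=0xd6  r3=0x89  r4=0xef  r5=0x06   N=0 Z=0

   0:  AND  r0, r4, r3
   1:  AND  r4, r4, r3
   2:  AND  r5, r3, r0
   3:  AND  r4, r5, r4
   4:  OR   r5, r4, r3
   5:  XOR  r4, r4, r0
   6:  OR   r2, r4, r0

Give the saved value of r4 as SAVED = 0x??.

SAVED = 0x00

after  0: r0=0x89 r1=0x98 r2=0xd6 r3=0x89 r4=0xef r5=0x06  N=1 Z=0
after  1: r0=0x89 r1=0x98 r2=0xd6 r3=0x89 r4=0x89 r5=0x06  N=1 Z=0
after  2: r0=0x89 r1=0x98 r2=0xd6 r3=0x89 r4=0x89 r5=0x89  N=1 Z=0
after  3: r0=0x89 r1=0x98 r2=0xd6 r3=0x89 r4=0x89 r5=0x89  N=1 Z=0
after  4: r0=0x89 r1=0x98 r2=0xd6 r3=0x89 r4=0x89 r5=0x89  N=1 Z=0
after  5: r0=0x89 r1=0x98 r2=0xd6 r3=0x89 r4=0x00 r5=0x89  N=0 Z=1
-- IRQ taken; context saved, return-PC = 6 --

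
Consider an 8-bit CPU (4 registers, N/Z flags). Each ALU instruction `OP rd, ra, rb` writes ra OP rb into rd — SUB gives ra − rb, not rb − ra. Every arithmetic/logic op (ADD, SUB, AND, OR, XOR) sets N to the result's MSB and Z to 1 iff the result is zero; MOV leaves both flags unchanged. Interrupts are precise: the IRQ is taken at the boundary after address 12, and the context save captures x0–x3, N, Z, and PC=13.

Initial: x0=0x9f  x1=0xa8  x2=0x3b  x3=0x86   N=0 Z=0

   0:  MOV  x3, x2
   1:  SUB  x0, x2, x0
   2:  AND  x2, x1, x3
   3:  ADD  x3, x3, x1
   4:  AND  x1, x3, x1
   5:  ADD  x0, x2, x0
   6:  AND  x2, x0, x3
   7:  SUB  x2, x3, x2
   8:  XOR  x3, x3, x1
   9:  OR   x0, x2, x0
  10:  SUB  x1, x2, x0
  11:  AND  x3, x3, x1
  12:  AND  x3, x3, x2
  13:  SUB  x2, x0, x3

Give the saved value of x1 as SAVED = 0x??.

after  0: x0=0x9f x1=0xa8 x2=0x3b x3=0x3b  N=0 Z=0
after  1: x0=0x9c x1=0xa8 x2=0x3b x3=0x3b  N=1 Z=0
after  2: x0=0x9c x1=0xa8 x2=0x28 x3=0x3b  N=0 Z=0
after  3: x0=0x9c x1=0xa8 x2=0x28 x3=0xe3  N=1 Z=0
after  4: x0=0x9c x1=0xa0 x2=0x28 x3=0xe3  N=1 Z=0
after  5: x0=0xc4 x1=0xa0 x2=0x28 x3=0xe3  N=1 Z=0
after  6: x0=0xc4 x1=0xa0 x2=0xc0 x3=0xe3  N=1 Z=0
after  7: x0=0xc4 x1=0xa0 x2=0x23 x3=0xe3  N=0 Z=0
after  8: x0=0xc4 x1=0xa0 x2=0x23 x3=0x43  N=0 Z=0
after  9: x0=0xe7 x1=0xa0 x2=0x23 x3=0x43  N=1 Z=0
after 10: x0=0xe7 x1=0x3c x2=0x23 x3=0x43  N=0 Z=0
after 11: x0=0xe7 x1=0x3c x2=0x23 x3=0x00  N=0 Z=1
after 12: x0=0xe7 x1=0x3c x2=0x23 x3=0x00  N=0 Z=1
-- IRQ taken; context saved, return-PC = 13 --

SAVED = 0x3c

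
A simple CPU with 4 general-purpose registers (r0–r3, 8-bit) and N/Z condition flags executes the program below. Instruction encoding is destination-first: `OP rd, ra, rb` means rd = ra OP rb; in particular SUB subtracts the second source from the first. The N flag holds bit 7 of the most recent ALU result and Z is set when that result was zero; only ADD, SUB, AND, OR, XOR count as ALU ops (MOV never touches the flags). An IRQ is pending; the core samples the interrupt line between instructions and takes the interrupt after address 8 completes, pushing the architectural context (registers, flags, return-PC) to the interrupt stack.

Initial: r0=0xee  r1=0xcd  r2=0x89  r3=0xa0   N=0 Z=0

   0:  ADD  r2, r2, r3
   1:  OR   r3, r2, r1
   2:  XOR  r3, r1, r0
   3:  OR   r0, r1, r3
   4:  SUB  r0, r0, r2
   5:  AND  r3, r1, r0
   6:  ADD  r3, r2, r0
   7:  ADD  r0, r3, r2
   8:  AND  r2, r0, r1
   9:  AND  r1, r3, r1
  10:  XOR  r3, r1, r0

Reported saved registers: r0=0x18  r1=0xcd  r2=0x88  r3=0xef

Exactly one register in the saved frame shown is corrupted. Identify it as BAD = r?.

after  0: r0=0xee r1=0xcd r2=0x29 r3=0xa0  N=0 Z=0
after  1: r0=0xee r1=0xcd r2=0x29 r3=0xed  N=1 Z=0
after  2: r0=0xee r1=0xcd r2=0x29 r3=0x23  N=0 Z=0
after  3: r0=0xef r1=0xcd r2=0x29 r3=0x23  N=1 Z=0
after  4: r0=0xc6 r1=0xcd r2=0x29 r3=0x23  N=1 Z=0
after  5: r0=0xc6 r1=0xcd r2=0x29 r3=0xc4  N=1 Z=0
after  6: r0=0xc6 r1=0xcd r2=0x29 r3=0xef  N=1 Z=0
after  7: r0=0x18 r1=0xcd r2=0x29 r3=0xef  N=0 Z=0
after  8: r0=0x18 r1=0xcd r2=0x08 r3=0xef  N=0 Z=0
-- IRQ taken; context saved, return-PC = 9 --
mismatch: r2: reported 0x88 vs actual 0x08

BAD = r2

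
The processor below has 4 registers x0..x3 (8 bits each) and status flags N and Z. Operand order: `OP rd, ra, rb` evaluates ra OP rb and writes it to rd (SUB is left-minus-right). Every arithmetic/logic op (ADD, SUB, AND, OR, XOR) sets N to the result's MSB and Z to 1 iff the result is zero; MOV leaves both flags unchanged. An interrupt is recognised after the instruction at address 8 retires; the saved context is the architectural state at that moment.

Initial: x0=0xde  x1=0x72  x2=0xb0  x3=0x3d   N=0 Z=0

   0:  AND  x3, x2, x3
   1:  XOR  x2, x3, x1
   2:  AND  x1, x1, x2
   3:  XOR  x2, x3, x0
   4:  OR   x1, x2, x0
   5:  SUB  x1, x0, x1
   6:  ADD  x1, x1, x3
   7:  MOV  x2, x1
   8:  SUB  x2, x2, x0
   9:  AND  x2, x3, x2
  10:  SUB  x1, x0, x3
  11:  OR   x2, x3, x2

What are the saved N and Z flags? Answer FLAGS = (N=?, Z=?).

after  0: x0=0xde x1=0x72 x2=0xb0 x3=0x30  N=0 Z=0
after  1: x0=0xde x1=0x72 x2=0x42 x3=0x30  N=0 Z=0
after  2: x0=0xde x1=0x42 x2=0x42 x3=0x30  N=0 Z=0
after  3: x0=0xde x1=0x42 x2=0xee x3=0x30  N=1 Z=0
after  4: x0=0xde x1=0xfe x2=0xee x3=0x30  N=1 Z=0
after  5: x0=0xde x1=0xe0 x2=0xee x3=0x30  N=1 Z=0
after  6: x0=0xde x1=0x10 x2=0xee x3=0x30  N=0 Z=0
after  7: x0=0xde x1=0x10 x2=0x10 x3=0x30  N=0 Z=0
after  8: x0=0xde x1=0x10 x2=0x32 x3=0x30  N=0 Z=0
-- IRQ taken; context saved, return-PC = 9 --

FLAGS = (N=0, Z=0)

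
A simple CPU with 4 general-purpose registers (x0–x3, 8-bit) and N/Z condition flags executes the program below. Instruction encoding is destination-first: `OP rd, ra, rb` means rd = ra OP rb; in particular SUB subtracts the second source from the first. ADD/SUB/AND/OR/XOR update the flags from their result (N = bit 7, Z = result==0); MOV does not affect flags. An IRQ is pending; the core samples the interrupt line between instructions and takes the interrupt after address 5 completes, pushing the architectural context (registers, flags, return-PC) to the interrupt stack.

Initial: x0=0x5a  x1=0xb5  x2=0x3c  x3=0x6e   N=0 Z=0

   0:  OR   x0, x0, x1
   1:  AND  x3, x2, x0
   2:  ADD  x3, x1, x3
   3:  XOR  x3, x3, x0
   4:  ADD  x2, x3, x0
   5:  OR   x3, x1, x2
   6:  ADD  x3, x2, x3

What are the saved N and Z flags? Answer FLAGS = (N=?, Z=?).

after  0: x0=0xff x1=0xb5 x2=0x3c x3=0x6e  N=1 Z=0
after  1: x0=0xff x1=0xb5 x2=0x3c x3=0x3c  N=0 Z=0
after  2: x0=0xff x1=0xb5 x2=0x3c x3=0xf1  N=1 Z=0
after  3: x0=0xff x1=0xb5 x2=0x3c x3=0x0e  N=0 Z=0
after  4: x0=0xff x1=0xb5 x2=0x0d x3=0x0e  N=0 Z=0
after  5: x0=0xff x1=0xb5 x2=0x0d x3=0xbd  N=1 Z=0
-- IRQ taken; context saved, return-PC = 6 --

FLAGS = (N=1, Z=0)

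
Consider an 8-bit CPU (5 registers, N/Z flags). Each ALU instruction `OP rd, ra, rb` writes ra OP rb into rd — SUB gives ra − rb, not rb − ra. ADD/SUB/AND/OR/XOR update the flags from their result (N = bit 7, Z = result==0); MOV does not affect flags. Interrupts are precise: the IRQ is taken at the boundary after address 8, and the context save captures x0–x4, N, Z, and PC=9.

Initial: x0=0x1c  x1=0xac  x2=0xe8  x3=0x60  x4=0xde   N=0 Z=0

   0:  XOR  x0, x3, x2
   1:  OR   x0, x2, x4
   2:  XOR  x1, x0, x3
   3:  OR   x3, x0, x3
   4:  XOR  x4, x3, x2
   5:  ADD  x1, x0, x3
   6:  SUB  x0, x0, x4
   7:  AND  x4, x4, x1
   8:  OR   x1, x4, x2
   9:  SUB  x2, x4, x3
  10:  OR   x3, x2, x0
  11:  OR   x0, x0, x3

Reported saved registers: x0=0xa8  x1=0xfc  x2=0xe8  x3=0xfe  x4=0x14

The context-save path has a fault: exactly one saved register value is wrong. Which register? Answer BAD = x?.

after  0: x0=0x88 x1=0xac x2=0xe8 x3=0x60 x4=0xde  N=1 Z=0
after  1: x0=0xfe x1=0xac x2=0xe8 x3=0x60 x4=0xde  N=1 Z=0
after  2: x0=0xfe x1=0x9e x2=0xe8 x3=0x60 x4=0xde  N=1 Z=0
after  3: x0=0xfe x1=0x9e x2=0xe8 x3=0xfe x4=0xde  N=1 Z=0
after  4: x0=0xfe x1=0x9e x2=0xe8 x3=0xfe x4=0x16  N=0 Z=0
after  5: x0=0xfe x1=0xfc x2=0xe8 x3=0xfe x4=0x16  N=1 Z=0
after  6: x0=0xe8 x1=0xfc x2=0xe8 x3=0xfe x4=0x16  N=1 Z=0
after  7: x0=0xe8 x1=0xfc x2=0xe8 x3=0xfe x4=0x14  N=0 Z=0
after  8: x0=0xe8 x1=0xfc x2=0xe8 x3=0xfe x4=0x14  N=1 Z=0
-- IRQ taken; context saved, return-PC = 9 --
mismatch: x0: reported 0xa8 vs actual 0xe8

BAD = x0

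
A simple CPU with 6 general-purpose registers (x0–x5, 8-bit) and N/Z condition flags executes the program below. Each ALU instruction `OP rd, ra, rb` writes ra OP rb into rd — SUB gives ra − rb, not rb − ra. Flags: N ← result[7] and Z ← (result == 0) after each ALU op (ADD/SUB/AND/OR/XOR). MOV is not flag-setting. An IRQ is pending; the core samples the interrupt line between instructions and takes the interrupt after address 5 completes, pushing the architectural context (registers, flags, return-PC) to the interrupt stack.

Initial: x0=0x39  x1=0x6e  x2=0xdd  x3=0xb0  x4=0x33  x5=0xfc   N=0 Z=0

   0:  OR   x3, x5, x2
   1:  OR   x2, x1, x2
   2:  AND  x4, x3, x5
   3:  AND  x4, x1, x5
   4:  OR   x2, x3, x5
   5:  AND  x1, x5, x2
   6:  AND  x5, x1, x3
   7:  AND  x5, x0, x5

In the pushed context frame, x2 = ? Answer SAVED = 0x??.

after  0: x0=0x39 x1=0x6e x2=0xdd x3=0xfd x4=0x33 x5=0xfc  N=1 Z=0
after  1: x0=0x39 x1=0x6e x2=0xff x3=0xfd x4=0x33 x5=0xfc  N=1 Z=0
after  2: x0=0x39 x1=0x6e x2=0xff x3=0xfd x4=0xfc x5=0xfc  N=1 Z=0
after  3: x0=0x39 x1=0x6e x2=0xff x3=0xfd x4=0x6c x5=0xfc  N=0 Z=0
after  4: x0=0x39 x1=0x6e x2=0xfd x3=0xfd x4=0x6c x5=0xfc  N=1 Z=0
after  5: x0=0x39 x1=0xfc x2=0xfd x3=0xfd x4=0x6c x5=0xfc  N=1 Z=0
-- IRQ taken; context saved, return-PC = 6 --

SAVED = 0xfd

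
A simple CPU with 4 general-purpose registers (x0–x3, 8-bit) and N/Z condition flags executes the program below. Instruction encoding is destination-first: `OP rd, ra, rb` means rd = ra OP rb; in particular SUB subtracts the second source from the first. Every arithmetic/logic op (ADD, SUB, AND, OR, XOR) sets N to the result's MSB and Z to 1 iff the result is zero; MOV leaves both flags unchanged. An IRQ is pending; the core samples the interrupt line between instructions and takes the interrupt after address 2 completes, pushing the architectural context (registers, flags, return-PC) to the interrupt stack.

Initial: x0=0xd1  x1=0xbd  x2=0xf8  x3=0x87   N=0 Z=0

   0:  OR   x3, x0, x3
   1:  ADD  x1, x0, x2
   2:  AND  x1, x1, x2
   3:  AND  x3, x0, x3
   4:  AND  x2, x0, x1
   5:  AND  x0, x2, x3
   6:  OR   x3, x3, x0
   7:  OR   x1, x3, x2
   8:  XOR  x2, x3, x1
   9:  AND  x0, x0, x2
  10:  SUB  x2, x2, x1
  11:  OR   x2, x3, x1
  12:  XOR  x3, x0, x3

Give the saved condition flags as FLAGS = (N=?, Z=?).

after  0: x0=0xd1 x1=0xbd x2=0xf8 x3=0xd7  N=1 Z=0
after  1: x0=0xd1 x1=0xc9 x2=0xf8 x3=0xd7  N=1 Z=0
after  2: x0=0xd1 x1=0xc8 x2=0xf8 x3=0xd7  N=1 Z=0
-- IRQ taken; context saved, return-PC = 3 --

FLAGS = (N=1, Z=0)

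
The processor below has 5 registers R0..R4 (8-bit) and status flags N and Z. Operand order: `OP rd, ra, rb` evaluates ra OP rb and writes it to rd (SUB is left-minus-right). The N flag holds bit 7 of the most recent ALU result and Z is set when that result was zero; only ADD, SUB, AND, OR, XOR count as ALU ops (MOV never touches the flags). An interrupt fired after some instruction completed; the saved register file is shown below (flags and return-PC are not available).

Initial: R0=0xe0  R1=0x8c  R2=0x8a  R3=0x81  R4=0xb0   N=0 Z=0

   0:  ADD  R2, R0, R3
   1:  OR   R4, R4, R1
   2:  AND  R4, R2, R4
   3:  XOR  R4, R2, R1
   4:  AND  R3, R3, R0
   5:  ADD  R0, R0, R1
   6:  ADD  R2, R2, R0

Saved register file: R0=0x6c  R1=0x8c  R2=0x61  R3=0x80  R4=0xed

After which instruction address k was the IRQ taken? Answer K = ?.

after  0: R0=0xe0 R1=0x8c R2=0x61 R3=0x81 R4=0xb0  N=0 Z=0
after  1: R0=0xe0 R1=0x8c R2=0x61 R3=0x81 R4=0xbc  N=1 Z=0
after  2: R0=0xe0 R1=0x8c R2=0x61 R3=0x81 R4=0x20  N=0 Z=0
after  3: R0=0xe0 R1=0x8c R2=0x61 R3=0x81 R4=0xed  N=1 Z=0
after  4: R0=0xe0 R1=0x8c R2=0x61 R3=0x80 R4=0xed  N=1 Z=0
after  5: R0=0x6c R1=0x8c R2=0x61 R3=0x80 R4=0xed  N=0 Z=0
-- IRQ taken; context saved, return-PC = 6 --

K = 5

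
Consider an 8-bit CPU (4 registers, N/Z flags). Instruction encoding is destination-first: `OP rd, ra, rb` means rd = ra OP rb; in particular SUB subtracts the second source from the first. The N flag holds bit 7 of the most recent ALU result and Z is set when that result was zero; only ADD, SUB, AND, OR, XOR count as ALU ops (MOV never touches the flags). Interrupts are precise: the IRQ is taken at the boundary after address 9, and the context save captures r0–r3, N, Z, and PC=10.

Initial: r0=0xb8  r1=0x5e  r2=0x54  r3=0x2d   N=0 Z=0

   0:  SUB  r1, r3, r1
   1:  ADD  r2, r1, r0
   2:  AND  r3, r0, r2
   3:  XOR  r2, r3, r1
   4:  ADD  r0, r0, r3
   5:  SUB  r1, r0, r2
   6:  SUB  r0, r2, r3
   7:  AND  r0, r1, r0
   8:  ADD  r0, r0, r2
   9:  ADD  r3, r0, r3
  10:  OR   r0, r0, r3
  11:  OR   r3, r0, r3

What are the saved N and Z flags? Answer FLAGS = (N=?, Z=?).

after  0: r0=0xb8 r1=0xcf r2=0x54 r3=0x2d  N=1 Z=0
after  1: r0=0xb8 r1=0xcf r2=0x87 r3=0x2d  N=1 Z=0
after  2: r0=0xb8 r1=0xcf r2=0x87 r3=0x80  N=1 Z=0
after  3: r0=0xb8 r1=0xcf r2=0x4f r3=0x80  N=0 Z=0
after  4: r0=0x38 r1=0xcf r2=0x4f r3=0x80  N=0 Z=0
after  5: r0=0x38 r1=0xe9 r2=0x4f r3=0x80  N=1 Z=0
after  6: r0=0xcf r1=0xe9 r2=0x4f r3=0x80  N=1 Z=0
after  7: r0=0xc9 r1=0xe9 r2=0x4f r3=0x80  N=1 Z=0
after  8: r0=0x18 r1=0xe9 r2=0x4f r3=0x80  N=0 Z=0
after  9: r0=0x18 r1=0xe9 r2=0x4f r3=0x98  N=1 Z=0
-- IRQ taken; context saved, return-PC = 10 --

FLAGS = (N=1, Z=0)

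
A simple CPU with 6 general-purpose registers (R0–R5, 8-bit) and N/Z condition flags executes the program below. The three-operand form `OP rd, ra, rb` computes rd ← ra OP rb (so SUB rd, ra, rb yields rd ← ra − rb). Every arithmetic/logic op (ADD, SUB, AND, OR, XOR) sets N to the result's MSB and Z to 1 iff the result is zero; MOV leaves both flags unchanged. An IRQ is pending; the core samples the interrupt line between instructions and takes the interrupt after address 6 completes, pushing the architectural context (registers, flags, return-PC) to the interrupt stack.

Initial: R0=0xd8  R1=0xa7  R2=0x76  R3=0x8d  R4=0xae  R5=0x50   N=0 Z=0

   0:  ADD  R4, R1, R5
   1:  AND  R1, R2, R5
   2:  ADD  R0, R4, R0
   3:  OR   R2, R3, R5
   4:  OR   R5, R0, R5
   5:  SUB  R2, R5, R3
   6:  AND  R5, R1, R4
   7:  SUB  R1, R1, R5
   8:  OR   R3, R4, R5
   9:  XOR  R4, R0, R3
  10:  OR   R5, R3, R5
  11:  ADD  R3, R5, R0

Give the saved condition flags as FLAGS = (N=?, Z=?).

after  0: R0=0xd8 R1=0xa7 R2=0x76 R3=0x8d R4=0xf7 R5=0x50  N=1 Z=0
after  1: R0=0xd8 R1=0x50 R2=0x76 R3=0x8d R4=0xf7 R5=0x50  N=0 Z=0
after  2: R0=0xcf R1=0x50 R2=0x76 R3=0x8d R4=0xf7 R5=0x50  N=1 Z=0
after  3: R0=0xcf R1=0x50 R2=0xdd R3=0x8d R4=0xf7 R5=0x50  N=1 Z=0
after  4: R0=0xcf R1=0x50 R2=0xdd R3=0x8d R4=0xf7 R5=0xdf  N=1 Z=0
after  5: R0=0xcf R1=0x50 R2=0x52 R3=0x8d R4=0xf7 R5=0xdf  N=0 Z=0
after  6: R0=0xcf R1=0x50 R2=0x52 R3=0x8d R4=0xf7 R5=0x50  N=0 Z=0
-- IRQ taken; context saved, return-PC = 7 --

FLAGS = (N=0, Z=0)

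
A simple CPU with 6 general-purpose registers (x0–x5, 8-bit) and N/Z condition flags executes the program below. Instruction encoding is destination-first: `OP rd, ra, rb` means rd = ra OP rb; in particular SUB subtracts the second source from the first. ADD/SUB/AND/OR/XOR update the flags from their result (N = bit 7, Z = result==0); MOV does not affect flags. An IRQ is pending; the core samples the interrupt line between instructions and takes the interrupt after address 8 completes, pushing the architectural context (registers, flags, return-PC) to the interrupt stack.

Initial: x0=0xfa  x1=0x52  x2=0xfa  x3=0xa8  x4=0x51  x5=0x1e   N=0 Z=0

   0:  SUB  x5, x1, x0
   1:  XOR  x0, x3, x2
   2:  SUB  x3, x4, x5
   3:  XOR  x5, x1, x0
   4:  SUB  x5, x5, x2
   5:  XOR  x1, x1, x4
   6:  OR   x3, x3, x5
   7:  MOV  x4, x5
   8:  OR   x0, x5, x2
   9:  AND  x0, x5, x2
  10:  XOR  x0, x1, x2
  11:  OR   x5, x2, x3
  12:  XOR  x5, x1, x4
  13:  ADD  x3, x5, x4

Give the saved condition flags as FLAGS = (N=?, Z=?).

after  0: x0=0xfa x1=0x52 x2=0xfa x3=0xa8 x4=0x51 x5=0x58  N=0 Z=0
after  1: x0=0x52 x1=0x52 x2=0xfa x3=0xa8 x4=0x51 x5=0x58  N=0 Z=0
after  2: x0=0x52 x1=0x52 x2=0xfa x3=0xf9 x4=0x51 x5=0x58  N=1 Z=0
after  3: x0=0x52 x1=0x52 x2=0xfa x3=0xf9 x4=0x51 x5=0x00  N=0 Z=1
after  4: x0=0x52 x1=0x52 x2=0xfa x3=0xf9 x4=0x51 x5=0x06  N=0 Z=0
after  5: x0=0x52 x1=0x03 x2=0xfa x3=0xf9 x4=0x51 x5=0x06  N=0 Z=0
after  6: x0=0x52 x1=0x03 x2=0xfa x3=0xff x4=0x51 x5=0x06  N=1 Z=0
after  7: x0=0x52 x1=0x03 x2=0xfa x3=0xff x4=0x06 x5=0x06  N=1 Z=0
after  8: x0=0xfe x1=0x03 x2=0xfa x3=0xff x4=0x06 x5=0x06  N=1 Z=0
-- IRQ taken; context saved, return-PC = 9 --

FLAGS = (N=1, Z=0)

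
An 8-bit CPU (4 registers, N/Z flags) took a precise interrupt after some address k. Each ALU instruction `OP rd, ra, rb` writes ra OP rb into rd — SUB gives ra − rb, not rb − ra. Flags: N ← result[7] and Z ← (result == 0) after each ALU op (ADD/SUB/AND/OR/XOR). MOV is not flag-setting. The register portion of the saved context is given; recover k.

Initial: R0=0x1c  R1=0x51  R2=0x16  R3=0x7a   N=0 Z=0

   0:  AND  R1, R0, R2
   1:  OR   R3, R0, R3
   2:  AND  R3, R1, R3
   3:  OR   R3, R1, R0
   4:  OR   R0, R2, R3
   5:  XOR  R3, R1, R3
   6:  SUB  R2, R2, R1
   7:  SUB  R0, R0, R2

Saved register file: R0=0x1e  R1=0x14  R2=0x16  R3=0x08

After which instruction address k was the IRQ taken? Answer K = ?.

after  0: R0=0x1c R1=0x14 R2=0x16 R3=0x7a  N=0 Z=0
after  1: R0=0x1c R1=0x14 R2=0x16 R3=0x7e  N=0 Z=0
after  2: R0=0x1c R1=0x14 R2=0x16 R3=0x14  N=0 Z=0
after  3: R0=0x1c R1=0x14 R2=0x16 R3=0x1c  N=0 Z=0
after  4: R0=0x1e R1=0x14 R2=0x16 R3=0x1c  N=0 Z=0
after  5: R0=0x1e R1=0x14 R2=0x16 R3=0x08  N=0 Z=0
-- IRQ taken; context saved, return-PC = 6 --

K = 5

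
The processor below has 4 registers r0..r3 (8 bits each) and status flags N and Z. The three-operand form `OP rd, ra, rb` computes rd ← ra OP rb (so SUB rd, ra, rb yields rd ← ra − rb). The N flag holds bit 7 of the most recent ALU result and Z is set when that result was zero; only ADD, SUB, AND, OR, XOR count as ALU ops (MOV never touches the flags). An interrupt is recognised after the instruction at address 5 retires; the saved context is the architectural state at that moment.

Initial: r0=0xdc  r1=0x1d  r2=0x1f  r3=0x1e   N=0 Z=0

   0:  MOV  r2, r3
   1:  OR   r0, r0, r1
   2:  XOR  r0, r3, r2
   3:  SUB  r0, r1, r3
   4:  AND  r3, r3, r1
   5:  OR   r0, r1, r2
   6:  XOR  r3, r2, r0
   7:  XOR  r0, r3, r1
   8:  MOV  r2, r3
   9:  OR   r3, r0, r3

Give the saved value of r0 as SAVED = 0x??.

after  0: r0=0xdc r1=0x1d r2=0x1e r3=0x1e  N=0 Z=0
after  1: r0=0xdd r1=0x1d r2=0x1e r3=0x1e  N=1 Z=0
after  2: r0=0x00 r1=0x1d r2=0x1e r3=0x1e  N=0 Z=1
after  3: r0=0xff r1=0x1d r2=0x1e r3=0x1e  N=1 Z=0
after  4: r0=0xff r1=0x1d r2=0x1e r3=0x1c  N=0 Z=0
after  5: r0=0x1f r1=0x1d r2=0x1e r3=0x1c  N=0 Z=0
-- IRQ taken; context saved, return-PC = 6 --

SAVED = 0x1f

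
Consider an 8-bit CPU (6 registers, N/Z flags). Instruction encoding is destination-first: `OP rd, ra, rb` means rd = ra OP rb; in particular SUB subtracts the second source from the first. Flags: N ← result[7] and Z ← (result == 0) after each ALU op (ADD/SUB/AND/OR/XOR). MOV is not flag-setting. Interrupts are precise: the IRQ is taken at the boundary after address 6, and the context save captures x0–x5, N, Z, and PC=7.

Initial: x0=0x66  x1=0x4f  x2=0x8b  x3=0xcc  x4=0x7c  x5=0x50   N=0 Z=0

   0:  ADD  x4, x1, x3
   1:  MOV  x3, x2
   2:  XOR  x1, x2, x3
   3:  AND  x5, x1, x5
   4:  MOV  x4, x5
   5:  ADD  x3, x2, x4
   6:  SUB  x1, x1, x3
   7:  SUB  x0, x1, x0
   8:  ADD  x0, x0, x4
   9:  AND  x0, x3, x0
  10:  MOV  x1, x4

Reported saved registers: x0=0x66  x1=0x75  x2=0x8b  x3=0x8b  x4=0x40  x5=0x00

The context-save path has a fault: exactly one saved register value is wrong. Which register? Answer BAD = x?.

BAD = x4

after  0: x0=0x66 x1=0x4f x2=0x8b x3=0xcc x4=0x1b x5=0x50  N=0 Z=0
after  1: x0=0x66 x1=0x4f x2=0x8b x3=0x8b x4=0x1b x5=0x50  N=0 Z=0
after  2: x0=0x66 x1=0x00 x2=0x8b x3=0x8b x4=0x1b x5=0x50  N=0 Z=1
after  3: x0=0x66 x1=0x00 x2=0x8b x3=0x8b x4=0x1b x5=0x00  N=0 Z=1
after  4: x0=0x66 x1=0x00 x2=0x8b x3=0x8b x4=0x00 x5=0x00  N=0 Z=1
after  5: x0=0x66 x1=0x00 x2=0x8b x3=0x8b x4=0x00 x5=0x00  N=1 Z=0
after  6: x0=0x66 x1=0x75 x2=0x8b x3=0x8b x4=0x00 x5=0x00  N=0 Z=0
-- IRQ taken; context saved, return-PC = 7 --
mismatch: x4: reported 0x40 vs actual 0x00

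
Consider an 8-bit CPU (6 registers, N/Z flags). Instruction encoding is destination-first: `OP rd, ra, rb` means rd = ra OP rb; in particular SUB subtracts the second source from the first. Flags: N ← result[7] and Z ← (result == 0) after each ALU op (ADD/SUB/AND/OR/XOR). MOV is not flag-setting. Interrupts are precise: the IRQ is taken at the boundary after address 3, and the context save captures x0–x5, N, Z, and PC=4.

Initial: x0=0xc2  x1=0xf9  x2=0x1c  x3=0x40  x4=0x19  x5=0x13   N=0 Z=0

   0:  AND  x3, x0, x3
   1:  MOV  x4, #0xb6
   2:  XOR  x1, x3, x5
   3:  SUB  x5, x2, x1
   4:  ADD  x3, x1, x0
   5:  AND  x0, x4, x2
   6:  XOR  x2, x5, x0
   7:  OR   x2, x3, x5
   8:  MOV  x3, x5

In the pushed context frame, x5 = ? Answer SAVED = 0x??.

SAVED = 0xc9

after  0: x0=0xc2 x1=0xf9 x2=0x1c x3=0x40 x4=0x19 x5=0x13  N=0 Z=0
after  1: x0=0xc2 x1=0xf9 x2=0x1c x3=0x40 x4=0xb6 x5=0x13  N=0 Z=0
after  2: x0=0xc2 x1=0x53 x2=0x1c x3=0x40 x4=0xb6 x5=0x13  N=0 Z=0
after  3: x0=0xc2 x1=0x53 x2=0x1c x3=0x40 x4=0xb6 x5=0xc9  N=1 Z=0
-- IRQ taken; context saved, return-PC = 4 --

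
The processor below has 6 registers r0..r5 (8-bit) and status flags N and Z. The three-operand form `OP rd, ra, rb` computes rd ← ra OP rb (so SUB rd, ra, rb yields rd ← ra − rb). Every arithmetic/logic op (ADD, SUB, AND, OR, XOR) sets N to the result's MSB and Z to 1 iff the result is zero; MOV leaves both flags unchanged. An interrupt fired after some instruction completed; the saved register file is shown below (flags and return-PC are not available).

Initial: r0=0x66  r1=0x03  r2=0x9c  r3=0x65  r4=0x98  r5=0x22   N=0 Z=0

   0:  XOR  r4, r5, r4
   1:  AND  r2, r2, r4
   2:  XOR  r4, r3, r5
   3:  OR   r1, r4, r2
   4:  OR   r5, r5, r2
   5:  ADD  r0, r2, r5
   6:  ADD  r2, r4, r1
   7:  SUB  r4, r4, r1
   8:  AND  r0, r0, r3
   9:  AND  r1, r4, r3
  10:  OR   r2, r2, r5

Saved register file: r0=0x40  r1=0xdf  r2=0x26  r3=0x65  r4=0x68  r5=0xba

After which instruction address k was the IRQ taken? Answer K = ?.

after  0: r0=0x66 r1=0x03 r2=0x9c r3=0x65 r4=0xba r5=0x22  N=1 Z=0
after  1: r0=0x66 r1=0x03 r2=0x98 r3=0x65 r4=0xba r5=0x22  N=1 Z=0
after  2: r0=0x66 r1=0x03 r2=0x98 r3=0x65 r4=0x47 r5=0x22  N=0 Z=0
after  3: r0=0x66 r1=0xdf r2=0x98 r3=0x65 r4=0x47 r5=0x22  N=1 Z=0
after  4: r0=0x66 r1=0xdf r2=0x98 r3=0x65 r4=0x47 r5=0xba  N=1 Z=0
after  5: r0=0x52 r1=0xdf r2=0x98 r3=0x65 r4=0x47 r5=0xba  N=0 Z=0
after  6: r0=0x52 r1=0xdf r2=0x26 r3=0x65 r4=0x47 r5=0xba  N=0 Z=0
after  7: r0=0x52 r1=0xdf r2=0x26 r3=0x65 r4=0x68 r5=0xba  N=0 Z=0
after  8: r0=0x40 r1=0xdf r2=0x26 r3=0x65 r4=0x68 r5=0xba  N=0 Z=0
-- IRQ taken; context saved, return-PC = 9 --

K = 8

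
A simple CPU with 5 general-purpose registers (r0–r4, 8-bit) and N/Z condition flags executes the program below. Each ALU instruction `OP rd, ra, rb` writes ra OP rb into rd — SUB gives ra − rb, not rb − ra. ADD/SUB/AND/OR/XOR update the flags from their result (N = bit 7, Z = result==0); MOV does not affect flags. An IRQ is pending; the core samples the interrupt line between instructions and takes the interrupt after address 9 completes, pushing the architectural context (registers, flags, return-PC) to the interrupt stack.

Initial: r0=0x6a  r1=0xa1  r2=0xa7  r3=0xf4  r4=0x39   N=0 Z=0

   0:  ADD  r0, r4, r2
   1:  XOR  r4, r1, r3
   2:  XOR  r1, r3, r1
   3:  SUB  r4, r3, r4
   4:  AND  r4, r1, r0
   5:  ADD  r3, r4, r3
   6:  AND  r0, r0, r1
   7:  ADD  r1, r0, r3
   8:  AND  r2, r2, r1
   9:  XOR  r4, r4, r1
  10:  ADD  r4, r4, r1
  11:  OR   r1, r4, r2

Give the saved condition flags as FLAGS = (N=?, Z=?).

FLAGS = (N=0, Z=0)

after  0: r0=0xe0 r1=0xa1 r2=0xa7 r3=0xf4 r4=0x39  N=1 Z=0
after  1: r0=0xe0 r1=0xa1 r2=0xa7 r3=0xf4 r4=0x55  N=0 Z=0
after  2: r0=0xe0 r1=0x55 r2=0xa7 r3=0xf4 r4=0x55  N=0 Z=0
after  3: r0=0xe0 r1=0x55 r2=0xa7 r3=0xf4 r4=0x9f  N=1 Z=0
after  4: r0=0xe0 r1=0x55 r2=0xa7 r3=0xf4 r4=0x40  N=0 Z=0
after  5: r0=0xe0 r1=0x55 r2=0xa7 r3=0x34 r4=0x40  N=0 Z=0
after  6: r0=0x40 r1=0x55 r2=0xa7 r3=0x34 r4=0x40  N=0 Z=0
after  7: r0=0x40 r1=0x74 r2=0xa7 r3=0x34 r4=0x40  N=0 Z=0
after  8: r0=0x40 r1=0x74 r2=0x24 r3=0x34 r4=0x40  N=0 Z=0
after  9: r0=0x40 r1=0x74 r2=0x24 r3=0x34 r4=0x34  N=0 Z=0
-- IRQ taken; context saved, return-PC = 10 --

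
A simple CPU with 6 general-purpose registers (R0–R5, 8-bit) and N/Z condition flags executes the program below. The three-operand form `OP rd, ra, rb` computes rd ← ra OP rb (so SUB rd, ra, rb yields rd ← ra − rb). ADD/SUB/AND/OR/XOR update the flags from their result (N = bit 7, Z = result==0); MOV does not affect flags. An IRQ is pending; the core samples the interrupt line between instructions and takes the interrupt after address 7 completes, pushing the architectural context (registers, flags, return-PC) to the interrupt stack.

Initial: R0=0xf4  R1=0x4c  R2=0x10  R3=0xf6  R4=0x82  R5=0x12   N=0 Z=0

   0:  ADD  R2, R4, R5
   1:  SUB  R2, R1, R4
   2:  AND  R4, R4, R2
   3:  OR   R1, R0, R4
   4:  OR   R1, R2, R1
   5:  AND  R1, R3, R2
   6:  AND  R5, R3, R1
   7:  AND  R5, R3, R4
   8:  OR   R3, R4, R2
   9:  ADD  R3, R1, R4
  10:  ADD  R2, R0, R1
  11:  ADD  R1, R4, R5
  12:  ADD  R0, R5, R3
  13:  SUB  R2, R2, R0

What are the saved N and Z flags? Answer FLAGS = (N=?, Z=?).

FLAGS = (N=1, Z=0)

after  0: R0=0xf4 R1=0x4c R2=0x94 R3=0xf6 R4=0x82 R5=0x12  N=1 Z=0
after  1: R0=0xf4 R1=0x4c R2=0xca R3=0xf6 R4=0x82 R5=0x12  N=1 Z=0
after  2: R0=0xf4 R1=0x4c R2=0xca R3=0xf6 R4=0x82 R5=0x12  N=1 Z=0
after  3: R0=0xf4 R1=0xf6 R2=0xca R3=0xf6 R4=0x82 R5=0x12  N=1 Z=0
after  4: R0=0xf4 R1=0xfe R2=0xca R3=0xf6 R4=0x82 R5=0x12  N=1 Z=0
after  5: R0=0xf4 R1=0xc2 R2=0xca R3=0xf6 R4=0x82 R5=0x12  N=1 Z=0
after  6: R0=0xf4 R1=0xc2 R2=0xca R3=0xf6 R4=0x82 R5=0xc2  N=1 Z=0
after  7: R0=0xf4 R1=0xc2 R2=0xca R3=0xf6 R4=0x82 R5=0x82  N=1 Z=0
-- IRQ taken; context saved, return-PC = 8 --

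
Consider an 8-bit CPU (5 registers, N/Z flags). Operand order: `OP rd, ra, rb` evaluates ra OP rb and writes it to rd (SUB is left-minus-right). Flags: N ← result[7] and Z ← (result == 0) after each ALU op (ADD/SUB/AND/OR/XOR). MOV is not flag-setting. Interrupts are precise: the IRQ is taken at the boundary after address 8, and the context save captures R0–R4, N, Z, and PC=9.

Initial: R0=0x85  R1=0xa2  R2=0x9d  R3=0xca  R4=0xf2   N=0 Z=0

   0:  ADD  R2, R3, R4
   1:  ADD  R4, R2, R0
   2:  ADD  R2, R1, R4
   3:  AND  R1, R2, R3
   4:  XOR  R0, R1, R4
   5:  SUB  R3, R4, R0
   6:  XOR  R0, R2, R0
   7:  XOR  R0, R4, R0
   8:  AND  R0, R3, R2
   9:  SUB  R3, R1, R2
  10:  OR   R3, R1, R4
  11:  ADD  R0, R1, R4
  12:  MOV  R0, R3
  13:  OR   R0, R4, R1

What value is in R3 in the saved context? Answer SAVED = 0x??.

after  0: R0=0x85 R1=0xa2 R2=0xbc R3=0xca R4=0xf2  N=1 Z=0
after  1: R0=0x85 R1=0xa2 R2=0xbc R3=0xca R4=0x41  N=0 Z=0
after  2: R0=0x85 R1=0xa2 R2=0xe3 R3=0xca R4=0x41  N=1 Z=0
after  3: R0=0x85 R1=0xc2 R2=0xe3 R3=0xca R4=0x41  N=1 Z=0
after  4: R0=0x83 R1=0xc2 R2=0xe3 R3=0xca R4=0x41  N=1 Z=0
after  5: R0=0x83 R1=0xc2 R2=0xe3 R3=0xbe R4=0x41  N=1 Z=0
after  6: R0=0x60 R1=0xc2 R2=0xe3 R3=0xbe R4=0x41  N=0 Z=0
after  7: R0=0x21 R1=0xc2 R2=0xe3 R3=0xbe R4=0x41  N=0 Z=0
after  8: R0=0xa2 R1=0xc2 R2=0xe3 R3=0xbe R4=0x41  N=1 Z=0
-- IRQ taken; context saved, return-PC = 9 --

SAVED = 0xbe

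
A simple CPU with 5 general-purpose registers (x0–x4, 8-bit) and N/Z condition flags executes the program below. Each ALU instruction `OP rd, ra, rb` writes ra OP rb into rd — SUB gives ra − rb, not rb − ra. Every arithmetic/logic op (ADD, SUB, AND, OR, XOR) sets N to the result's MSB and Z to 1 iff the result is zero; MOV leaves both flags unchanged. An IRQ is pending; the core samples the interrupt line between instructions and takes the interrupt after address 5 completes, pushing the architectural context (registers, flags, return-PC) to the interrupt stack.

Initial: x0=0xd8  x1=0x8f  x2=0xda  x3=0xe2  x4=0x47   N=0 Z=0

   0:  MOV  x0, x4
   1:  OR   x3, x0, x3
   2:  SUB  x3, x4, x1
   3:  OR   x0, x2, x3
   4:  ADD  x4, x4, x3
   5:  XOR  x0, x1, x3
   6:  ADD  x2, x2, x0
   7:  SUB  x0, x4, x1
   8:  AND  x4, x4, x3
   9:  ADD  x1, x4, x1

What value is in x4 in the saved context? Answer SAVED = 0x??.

SAVED = 0xff

after  0: x0=0x47 x1=0x8f x2=0xda x3=0xe2 x4=0x47  N=0 Z=0
after  1: x0=0x47 x1=0x8f x2=0xda x3=0xe7 x4=0x47  N=1 Z=0
after  2: x0=0x47 x1=0x8f x2=0xda x3=0xb8 x4=0x47  N=1 Z=0
after  3: x0=0xfa x1=0x8f x2=0xda x3=0xb8 x4=0x47  N=1 Z=0
after  4: x0=0xfa x1=0x8f x2=0xda x3=0xb8 x4=0xff  N=1 Z=0
after  5: x0=0x37 x1=0x8f x2=0xda x3=0xb8 x4=0xff  N=0 Z=0
-- IRQ taken; context saved, return-PC = 6 --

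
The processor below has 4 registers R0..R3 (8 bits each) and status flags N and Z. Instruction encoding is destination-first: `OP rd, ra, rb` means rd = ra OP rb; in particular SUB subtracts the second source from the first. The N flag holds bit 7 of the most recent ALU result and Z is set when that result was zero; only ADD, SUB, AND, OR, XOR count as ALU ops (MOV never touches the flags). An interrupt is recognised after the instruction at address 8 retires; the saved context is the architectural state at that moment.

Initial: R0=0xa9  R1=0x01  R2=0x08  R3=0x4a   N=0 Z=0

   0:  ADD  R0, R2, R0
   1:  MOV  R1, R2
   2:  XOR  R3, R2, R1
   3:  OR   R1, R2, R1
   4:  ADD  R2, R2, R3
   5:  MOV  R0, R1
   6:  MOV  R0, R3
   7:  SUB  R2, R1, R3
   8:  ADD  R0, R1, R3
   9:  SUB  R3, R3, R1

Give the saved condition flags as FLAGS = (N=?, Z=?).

after  0: R0=0xb1 R1=0x01 R2=0x08 R3=0x4a  N=1 Z=0
after  1: R0=0xb1 R1=0x08 R2=0x08 R3=0x4a  N=1 Z=0
after  2: R0=0xb1 R1=0x08 R2=0x08 R3=0x00  N=0 Z=1
after  3: R0=0xb1 R1=0x08 R2=0x08 R3=0x00  N=0 Z=0
after  4: R0=0xb1 R1=0x08 R2=0x08 R3=0x00  N=0 Z=0
after  5: R0=0x08 R1=0x08 R2=0x08 R3=0x00  N=0 Z=0
after  6: R0=0x00 R1=0x08 R2=0x08 R3=0x00  N=0 Z=0
after  7: R0=0x00 R1=0x08 R2=0x08 R3=0x00  N=0 Z=0
after  8: R0=0x08 R1=0x08 R2=0x08 R3=0x00  N=0 Z=0
-- IRQ taken; context saved, return-PC = 9 --

FLAGS = (N=0, Z=0)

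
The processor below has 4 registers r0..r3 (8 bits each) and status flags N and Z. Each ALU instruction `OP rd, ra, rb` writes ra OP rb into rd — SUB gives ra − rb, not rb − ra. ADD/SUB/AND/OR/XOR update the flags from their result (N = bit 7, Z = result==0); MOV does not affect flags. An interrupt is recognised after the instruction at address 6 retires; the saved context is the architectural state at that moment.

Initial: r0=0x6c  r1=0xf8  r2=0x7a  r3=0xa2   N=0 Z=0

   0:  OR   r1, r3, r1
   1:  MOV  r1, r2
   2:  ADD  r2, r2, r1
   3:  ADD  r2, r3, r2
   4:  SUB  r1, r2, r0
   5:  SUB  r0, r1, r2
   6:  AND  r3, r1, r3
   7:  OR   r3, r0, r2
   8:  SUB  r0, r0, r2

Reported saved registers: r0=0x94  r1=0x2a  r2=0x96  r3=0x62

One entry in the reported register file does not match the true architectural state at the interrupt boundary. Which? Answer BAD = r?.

BAD = r3

after  0: r0=0x6c r1=0xfa r2=0x7a r3=0xa2  N=1 Z=0
after  1: r0=0x6c r1=0x7a r2=0x7a r3=0xa2  N=1 Z=0
after  2: r0=0x6c r1=0x7a r2=0xf4 r3=0xa2  N=1 Z=0
after  3: r0=0x6c r1=0x7a r2=0x96 r3=0xa2  N=1 Z=0
after  4: r0=0x6c r1=0x2a r2=0x96 r3=0xa2  N=0 Z=0
after  5: r0=0x94 r1=0x2a r2=0x96 r3=0xa2  N=1 Z=0
after  6: r0=0x94 r1=0x2a r2=0x96 r3=0x22  N=0 Z=0
-- IRQ taken; context saved, return-PC = 7 --
mismatch: r3: reported 0x62 vs actual 0x22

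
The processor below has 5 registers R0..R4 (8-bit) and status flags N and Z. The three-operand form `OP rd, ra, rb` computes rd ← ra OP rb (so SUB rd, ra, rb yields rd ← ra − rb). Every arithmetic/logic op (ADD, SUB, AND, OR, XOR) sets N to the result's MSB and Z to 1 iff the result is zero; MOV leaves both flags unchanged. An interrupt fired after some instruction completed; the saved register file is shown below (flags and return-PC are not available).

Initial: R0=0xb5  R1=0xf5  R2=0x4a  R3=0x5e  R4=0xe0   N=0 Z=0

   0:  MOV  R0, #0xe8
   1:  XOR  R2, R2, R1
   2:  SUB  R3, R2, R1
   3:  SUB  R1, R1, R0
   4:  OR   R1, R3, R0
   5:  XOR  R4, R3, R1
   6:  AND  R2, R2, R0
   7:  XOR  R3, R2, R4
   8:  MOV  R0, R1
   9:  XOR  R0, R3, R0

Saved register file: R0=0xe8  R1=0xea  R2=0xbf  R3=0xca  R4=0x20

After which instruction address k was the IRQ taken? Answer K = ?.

K = 5

after  0: R0=0xe8 R1=0xf5 R2=0x4a R3=0x5e R4=0xe0  N=0 Z=0
after  1: R0=0xe8 R1=0xf5 R2=0xbf R3=0x5e R4=0xe0  N=1 Z=0
after  2: R0=0xe8 R1=0xf5 R2=0xbf R3=0xca R4=0xe0  N=1 Z=0
after  3: R0=0xe8 R1=0x0d R2=0xbf R3=0xca R4=0xe0  N=0 Z=0
after  4: R0=0xe8 R1=0xea R2=0xbf R3=0xca R4=0xe0  N=1 Z=0
after  5: R0=0xe8 R1=0xea R2=0xbf R3=0xca R4=0x20  N=0 Z=0
-- IRQ taken; context saved, return-PC = 6 --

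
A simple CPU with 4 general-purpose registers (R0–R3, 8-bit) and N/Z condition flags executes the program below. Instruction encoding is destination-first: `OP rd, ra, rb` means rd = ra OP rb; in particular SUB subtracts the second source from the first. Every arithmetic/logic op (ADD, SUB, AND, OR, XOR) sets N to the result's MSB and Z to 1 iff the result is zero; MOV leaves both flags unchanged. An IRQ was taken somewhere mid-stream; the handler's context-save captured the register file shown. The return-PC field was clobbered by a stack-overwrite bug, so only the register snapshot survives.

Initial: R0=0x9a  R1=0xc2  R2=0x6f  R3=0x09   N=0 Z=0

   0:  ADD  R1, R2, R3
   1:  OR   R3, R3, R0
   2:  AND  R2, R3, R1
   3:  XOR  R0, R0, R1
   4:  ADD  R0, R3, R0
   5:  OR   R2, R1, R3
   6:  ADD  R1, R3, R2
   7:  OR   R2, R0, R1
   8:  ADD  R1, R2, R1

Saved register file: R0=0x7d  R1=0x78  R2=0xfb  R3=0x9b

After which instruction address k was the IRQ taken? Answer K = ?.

K = 5

after  0: R0=0x9a R1=0x78 R2=0x6f R3=0x09  N=0 Z=0
after  1: R0=0x9a R1=0x78 R2=0x6f R3=0x9b  N=1 Z=0
after  2: R0=0x9a R1=0x78 R2=0x18 R3=0x9b  N=0 Z=0
after  3: R0=0xe2 R1=0x78 R2=0x18 R3=0x9b  N=1 Z=0
after  4: R0=0x7d R1=0x78 R2=0x18 R3=0x9b  N=0 Z=0
after  5: R0=0x7d R1=0x78 R2=0xfb R3=0x9b  N=1 Z=0
-- IRQ taken; context saved, return-PC = 6 --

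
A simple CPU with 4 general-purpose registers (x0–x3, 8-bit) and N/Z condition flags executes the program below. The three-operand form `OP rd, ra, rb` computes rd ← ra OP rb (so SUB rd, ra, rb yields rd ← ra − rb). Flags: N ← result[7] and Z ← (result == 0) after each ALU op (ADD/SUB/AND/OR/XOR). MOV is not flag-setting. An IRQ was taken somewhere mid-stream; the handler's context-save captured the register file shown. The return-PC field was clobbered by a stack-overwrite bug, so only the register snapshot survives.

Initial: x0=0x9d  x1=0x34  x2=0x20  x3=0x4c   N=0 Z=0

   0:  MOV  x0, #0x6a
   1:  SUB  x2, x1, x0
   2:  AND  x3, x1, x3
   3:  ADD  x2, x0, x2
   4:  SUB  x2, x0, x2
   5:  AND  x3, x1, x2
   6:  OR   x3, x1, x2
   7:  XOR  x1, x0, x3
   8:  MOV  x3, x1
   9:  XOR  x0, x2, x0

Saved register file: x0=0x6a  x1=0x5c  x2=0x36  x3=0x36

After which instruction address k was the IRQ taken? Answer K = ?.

after  0: x0=0x6a x1=0x34 x2=0x20 x3=0x4c  N=0 Z=0
after  1: x0=0x6a x1=0x34 x2=0xca x3=0x4c  N=1 Z=0
after  2: x0=0x6a x1=0x34 x2=0xca x3=0x04  N=0 Z=0
after  3: x0=0x6a x1=0x34 x2=0x34 x3=0x04  N=0 Z=0
after  4: x0=0x6a x1=0x34 x2=0x36 x3=0x04  N=0 Z=0
after  5: x0=0x6a x1=0x34 x2=0x36 x3=0x34  N=0 Z=0
after  6: x0=0x6a x1=0x34 x2=0x36 x3=0x36  N=0 Z=0
after  7: x0=0x6a x1=0x5c x2=0x36 x3=0x36  N=0 Z=0
-- IRQ taken; context saved, return-PC = 8 --

K = 7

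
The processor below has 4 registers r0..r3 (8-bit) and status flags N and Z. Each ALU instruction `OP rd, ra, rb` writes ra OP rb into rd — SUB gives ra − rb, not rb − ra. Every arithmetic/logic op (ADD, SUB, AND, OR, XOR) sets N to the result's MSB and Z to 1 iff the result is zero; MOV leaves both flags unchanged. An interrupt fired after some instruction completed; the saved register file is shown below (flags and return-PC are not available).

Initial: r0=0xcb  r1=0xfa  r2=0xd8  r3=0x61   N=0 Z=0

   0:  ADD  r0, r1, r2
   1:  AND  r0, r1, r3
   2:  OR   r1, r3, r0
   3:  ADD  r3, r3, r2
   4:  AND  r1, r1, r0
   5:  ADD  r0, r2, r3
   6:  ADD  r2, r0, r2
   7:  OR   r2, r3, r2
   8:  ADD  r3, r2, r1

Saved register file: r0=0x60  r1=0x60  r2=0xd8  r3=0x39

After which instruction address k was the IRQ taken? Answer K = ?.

K = 4

after  0: r0=0xd2 r1=0xfa r2=0xd8 r3=0x61  N=1 Z=0
after  1: r0=0x60 r1=0xfa r2=0xd8 r3=0x61  N=0 Z=0
after  2: r0=0x60 r1=0x61 r2=0xd8 r3=0x61  N=0 Z=0
after  3: r0=0x60 r1=0x61 r2=0xd8 r3=0x39  N=0 Z=0
after  4: r0=0x60 r1=0x60 r2=0xd8 r3=0x39  N=0 Z=0
-- IRQ taken; context saved, return-PC = 5 --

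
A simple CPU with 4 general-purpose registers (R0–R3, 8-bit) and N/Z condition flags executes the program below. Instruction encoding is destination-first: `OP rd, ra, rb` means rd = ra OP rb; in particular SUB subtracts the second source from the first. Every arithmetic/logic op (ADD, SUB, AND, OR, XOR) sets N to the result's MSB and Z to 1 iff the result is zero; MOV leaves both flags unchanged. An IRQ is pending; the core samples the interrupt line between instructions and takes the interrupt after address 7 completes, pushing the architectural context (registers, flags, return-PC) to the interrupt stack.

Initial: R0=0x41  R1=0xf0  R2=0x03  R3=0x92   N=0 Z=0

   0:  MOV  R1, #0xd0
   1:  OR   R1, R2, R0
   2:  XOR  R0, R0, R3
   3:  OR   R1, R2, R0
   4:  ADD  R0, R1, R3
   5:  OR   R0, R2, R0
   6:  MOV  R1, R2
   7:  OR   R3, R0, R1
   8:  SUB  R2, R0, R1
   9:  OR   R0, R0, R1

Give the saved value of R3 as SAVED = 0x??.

SAVED = 0x67

after  0: R0=0x41 R1=0xd0 R2=0x03 R3=0x92  N=0 Z=0
after  1: R0=0x41 R1=0x43 R2=0x03 R3=0x92  N=0 Z=0
after  2: R0=0xd3 R1=0x43 R2=0x03 R3=0x92  N=1 Z=0
after  3: R0=0xd3 R1=0xd3 R2=0x03 R3=0x92  N=1 Z=0
after  4: R0=0x65 R1=0xd3 R2=0x03 R3=0x92  N=0 Z=0
after  5: R0=0x67 R1=0xd3 R2=0x03 R3=0x92  N=0 Z=0
after  6: R0=0x67 R1=0x03 R2=0x03 R3=0x92  N=0 Z=0
after  7: R0=0x67 R1=0x03 R2=0x03 R3=0x67  N=0 Z=0
-- IRQ taken; context saved, return-PC = 8 --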